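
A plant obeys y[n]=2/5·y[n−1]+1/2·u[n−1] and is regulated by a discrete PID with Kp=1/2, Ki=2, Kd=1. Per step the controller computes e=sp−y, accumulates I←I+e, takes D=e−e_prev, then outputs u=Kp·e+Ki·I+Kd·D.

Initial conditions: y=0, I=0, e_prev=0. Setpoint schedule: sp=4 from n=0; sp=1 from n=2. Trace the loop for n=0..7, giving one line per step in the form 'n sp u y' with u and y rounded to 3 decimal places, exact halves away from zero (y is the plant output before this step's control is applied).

0 4 14.000 0.000
1 4 -6.500 7.000
2 1 10.075 -0.450
3 1 -10.051 4.858
4 1 15.332 -3.083
5 1 -17.747 6.433
6 1 25.469 -6.300
7 1 -30.465 10.214

(exact arithmetic carried between steps; '≈' marks a value shown rounded to 6 d.p. or computed from one; I and e_prev carry over from the previous line; the table rounds u and y to 3 d.p., halves away from zero)
n=0: y=0, sp=4, e=sp−y=4; I=4, D=e−e_prev=4; u=1/2·4+2·4+1·4=14; next y=2/5·0+1/2·14=7
n=1: y=7, sp=4, e=sp−y=-3; I=1, D=e−e_prev=-7; u=1/2·(-3)+2·1+1·(-7)=-6.5; next y=2/5·7+1/2·(-6.5)=-0.45
n=2: y=-0.45, sp=1, e=sp−y=1.45; I=2.45, D=e−e_prev=4.45; u=1/2·1.45+2·2.45+1·4.45=10.075; next y=2/5·(-0.45)+1/2·10.075=4.8575
n=3: y=4.8575, sp=1, e=sp−y=-3.8575; I=-1.4075, D=e−e_prev=-5.3075; u=1/2·(-3.8575)+2·(-1.4075)+1·(-5.3075)=-10.05125; next y=2/5·4.8575+1/2·(-10.05125)=-3.082625
n=4: y=-3.082625, sp=1, e=sp−y=4.082625; I=2.675125, D=e−e_prev=7.940125; u=1/2·4.082625+2·2.675125+1·7.940125≈15.331688; next y=2/5·(-3.082625)+1/2·15.331688≈6.432794
n=5: y≈6.432794, sp=1, e=sp−y≈-5.432794; I≈-2.757669, D=e−e_prev≈-9.515419; u=1/2·(-5.432794)+2·(-2.757669)+1·(-9.515419)≈-17.747153; next y=2/5·6.432794+1/2·(-17.747153)≈-6.300459
n=6: y≈-6.300459, sp=1, e=sp−y≈7.300459; I≈4.542790, D=e−e_prev≈12.733253; u=1/2·7.300459+2·4.542790+1·12.733253≈25.469063; next y=2/5·(-6.300459)+1/2·25.469063≈10.214348
n=7: y≈10.214348, sp=1, e=sp−y≈-9.214348; I≈-4.671558, D=e−e_prev≈-16.514807; u=1/2·(-9.214348)+2·(-4.671558)+1·(-16.514807)≈-30.465096; next y=2/5·10.214348+1/2·(-30.465096)≈-11.146809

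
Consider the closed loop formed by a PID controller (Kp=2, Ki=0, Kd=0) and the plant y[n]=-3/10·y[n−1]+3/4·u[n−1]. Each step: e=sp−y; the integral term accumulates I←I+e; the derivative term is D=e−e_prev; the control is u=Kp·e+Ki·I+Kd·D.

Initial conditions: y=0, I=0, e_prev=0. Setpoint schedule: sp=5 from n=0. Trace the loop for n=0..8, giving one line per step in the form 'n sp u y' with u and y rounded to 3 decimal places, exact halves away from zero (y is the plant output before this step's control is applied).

0 5 10.000 0.000
1 5 -5.000 7.500
2 5 22.000 -6.000
3 5 -26.600 18.300
4 5 60.880 -25.440
5 5 -96.584 53.292
6 5 186.851 -88.426
7 5 -323.332 166.666
8 5 594.998 -292.499

(exact arithmetic carried between steps; '≈' marks a value shown rounded to 6 d.p. or computed from one; I and e_prev carry over from the previous line; the table rounds u and y to 3 d.p., halves away from zero)
n=0: y=0, sp=5, e=sp−y=5; I=5, D=e−e_prev=5; u=2·5+0·5+0·5=10; next y=-3/10·0+3/4·10=7.5
n=1: y=7.5, sp=5, e=sp−y=-2.5; I=2.5, D=e−e_prev=-7.5; u=2·(-2.5)+0·2.5+0·(-7.5)=-5; next y=-3/10·7.5+3/4·(-5)=-6
n=2: y=-6, sp=5, e=sp−y=11; I=13.5, D=e−e_prev=13.5; u=2·11+0·13.5+0·13.5=22; next y=-3/10·(-6)+3/4·22=18.3
n=3: y=18.3, sp=5, e=sp−y=-13.3; I=0.2, D=e−e_prev=-24.3; u=2·(-13.3)+0·0.2+0·(-24.3)=-26.6; next y=-3/10·18.3+3/4·(-26.6)=-25.44
n=4: y=-25.44, sp=5, e=sp−y=30.44; I=30.64, D=e−e_prev=43.74; u=2·30.44+0·30.64+0·43.74=60.88; next y=-3/10·(-25.44)+3/4·60.88=53.292
n=5: y=53.292, sp=5, e=sp−y=-48.292; I=-17.652, D=e−e_prev=-78.732; u=2·(-48.292)+0·(-17.652)+0·(-78.732)=-96.584; next y=-3/10·53.292+3/4·(-96.584)=-88.4256
n=6: y=-88.4256, sp=5, e=sp−y=93.4256; I=75.7736, D=e−e_prev=141.7176; u=2·93.4256+0·75.7736+0·141.7176=186.8512; next y=-3/10·(-88.4256)+3/4·186.8512=166.66608
n=7: y=166.66608, sp=5, e=sp−y=-161.66608; I=-85.89248, D=e−e_prev=-255.09168; u=2·(-161.66608)+0·(-85.89248)+0·(-255.09168)=-323.33216; next y=-3/10·166.66608+3/4·(-323.33216)=-292.498944
n=8: y=-292.498944, sp=5, e=sp−y=297.498944; I=211.606464, D=e−e_prev=459.165024; u=2·297.498944+0·211.606464+0·459.165024=594.997888; next y=-3/10·(-292.498944)+3/4·594.997888≈533.998099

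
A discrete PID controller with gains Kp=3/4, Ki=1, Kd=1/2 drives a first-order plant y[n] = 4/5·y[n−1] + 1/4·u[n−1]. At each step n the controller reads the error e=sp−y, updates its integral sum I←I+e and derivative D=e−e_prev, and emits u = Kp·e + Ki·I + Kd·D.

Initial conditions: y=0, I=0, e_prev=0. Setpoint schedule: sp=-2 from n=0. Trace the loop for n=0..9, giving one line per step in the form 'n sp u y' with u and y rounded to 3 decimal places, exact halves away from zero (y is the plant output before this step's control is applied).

(exact arithmetic carried between steps; '≈' marks a value shown rounded to 6 d.p. or computed from one; I and e_prev carry over from the previous line; the table rounds u and y to 3 d.p., halves away from zero)
n=0: y=0, sp=-2, e=sp−y=-2; I=-2, D=e−e_prev=-2; u=3/4·(-2)+1·(-2)+1/2·(-2)=-4.5; next y=4/5·0+1/4·(-4.5)=-1.125
n=1: y=-1.125, sp=-2, e=sp−y=-0.875; I=-2.875, D=e−e_prev=1.125; u=3/4·(-0.875)+1·(-2.875)+1/2·1.125=-2.96875; next y=4/5·(-1.125)+1/4·(-2.96875)≈-1.642188
n=2: y≈-1.642188, sp=-2, e=sp−y≈-0.357813; I≈-3.232813, D=e−e_prev≈0.517188; u=3/4·(-0.357813)+1·(-3.232813)+1/2·0.517188≈-3.242578; next y=4/5·(-1.642188)+1/4·(-3.242578)≈-2.124395
n=3: y≈-2.124395, sp=-2, e=sp−y≈0.124395; I≈-3.108418, D=e−e_prev≈0.482207; u=3/4·0.124395+1·(-3.108418)+1/2·0.482207≈-2.774019; next y=4/5·(-2.124395)+1/4·(-2.774019)≈-2.393020
n=4: y≈-2.393020, sp=-2, e=sp−y≈0.393020; I≈-2.715398, D=e−e_prev≈0.268626; u=3/4·0.393020+1·(-2.715398)+1/2·0.268626≈-2.286320; next y=4/5·(-2.393020)+1/4·(-2.286320)≈-2.485996
n=5: y≈-2.485996, sp=-2, e=sp−y≈0.485996; I≈-2.229402, D=e−e_prev≈0.092976; u=3/4·0.485996+1·(-2.229402)+1/2·0.092976≈-1.818417; next y=4/5·(-2.485996)+1/4·(-1.818417)≈-2.443401
n=6: y≈-2.443401, sp=-2, e=sp−y≈0.443401; I≈-1.786001, D=e−e_prev≈-0.042595; u=3/4·0.443401+1·(-1.786001)+1/2·(-0.042595)≈-1.474747; next y=4/5·(-2.443401)+1/4·(-1.474747)≈-2.323408
n=7: y≈-2.323408, sp=-2, e=sp−y≈0.323408; I≈-1.462593, D=e−e_prev≈-0.119993; u=3/4·0.323408+1·(-1.462593)+1/2·(-0.119993)≈-1.280034; next y=4/5·(-2.323408)+1/4·(-1.280034)≈-2.178735
n=8: y≈-2.178735, sp=-2, e=sp−y≈0.178735; I≈-1.283858, D=e−e_prev≈-0.144673; u=3/4·0.178735+1·(-1.283858)+1/2·(-0.144673)≈-1.222144; next y=4/5·(-2.178735)+1/4·(-1.222144)≈-2.048524
n=9: y≈-2.048524, sp=-2, e=sp−y≈0.048524; I≈-1.235335, D=e−e_prev≈-0.130211; u=3/4·0.048524+1·(-1.235335)+1/2·(-0.130211)≈-1.264047; next y=4/5·(-2.048524)+1/4·(-1.264047)≈-1.954831

0 -2 -4.500 0.000
1 -2 -2.969 -1.125
2 -2 -3.243 -1.642
3 -2 -2.774 -2.124
4 -2 -2.286 -2.393
5 -2 -1.818 -2.486
6 -2 -1.475 -2.443
7 -2 -1.280 -2.323
8 -2 -1.222 -2.179
9 -2 -1.264 -2.049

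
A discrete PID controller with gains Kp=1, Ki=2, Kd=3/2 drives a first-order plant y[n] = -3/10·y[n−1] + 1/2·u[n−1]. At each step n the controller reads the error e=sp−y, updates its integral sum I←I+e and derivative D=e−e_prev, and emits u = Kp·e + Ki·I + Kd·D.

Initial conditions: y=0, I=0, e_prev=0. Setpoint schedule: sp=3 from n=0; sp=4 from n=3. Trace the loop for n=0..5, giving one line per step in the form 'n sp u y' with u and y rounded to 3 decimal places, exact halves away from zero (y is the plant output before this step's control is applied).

(exact arithmetic carried between steps; '≈' marks a value shown rounded to 6 d.p. or computed from one; I and e_prev carry over from the previous line; the table rounds u and y to 3 d.p., halves away from zero)
n=0: y=0, sp=3, e=sp−y=3; I=3, D=e−e_prev=3; u=1·3+2·3+3/2·3=13.5; next y=-3/10·0+1/2·13.5=6.75
n=1: y=6.75, sp=3, e=sp−y=-3.75; I=-0.75, D=e−e_prev=-6.75; u=1·(-3.75)+2·(-0.75)+3/2·(-6.75)=-15.375; next y=-3/10·6.75+1/2·(-15.375)=-9.7125
n=2: y=-9.7125, sp=3, e=sp−y=12.7125; I=11.9625, D=e−e_prev=16.4625; u=1·12.7125+2·11.9625+3/2·16.4625=61.33125; next y=-3/10·(-9.7125)+1/2·61.33125=33.579375
n=3: y=33.579375, sp=4, e=sp−y=-29.579375; I=-17.616875, D=e−e_prev=-42.291875; u=1·(-29.579375)+2·(-17.616875)+3/2·(-42.291875)≈-128.250938; next y=-3/10·33.579375+1/2·(-128.250938)≈-74.199281
n=4: y≈-74.199281, sp=4, e=sp−y≈78.199281; I≈60.582406, D=e−e_prev≈107.778656; u=1·78.199281+2·60.582406+3/2·107.778656≈361.032078; next y=-3/10·(-74.199281)+1/2·361.032078≈202.775823
n=5: y≈202.775823, sp=4, e=sp−y≈-198.775823; I≈-138.193417, D=e−e_prev≈-276.975105; u=1·(-198.775823)+2·(-138.193417)+3/2·(-276.975105)≈-890.625315; next y=-3/10·202.775823+1/2·(-890.625315)≈-506.145404

0 3 13.500 0.000
1 3 -15.375 6.750
2 3 61.331 -9.713
3 4 -128.251 33.579
4 4 361.032 -74.199
5 4 -890.625 202.776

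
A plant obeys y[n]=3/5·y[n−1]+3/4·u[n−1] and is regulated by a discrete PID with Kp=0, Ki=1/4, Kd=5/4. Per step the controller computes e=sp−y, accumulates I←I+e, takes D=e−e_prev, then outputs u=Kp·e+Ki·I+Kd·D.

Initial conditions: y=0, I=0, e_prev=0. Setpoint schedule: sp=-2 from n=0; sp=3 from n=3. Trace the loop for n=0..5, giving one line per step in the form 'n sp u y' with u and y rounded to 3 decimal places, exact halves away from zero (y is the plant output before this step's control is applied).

0 -2 -3.000 0.000
1 -2 2.375 -2.250
2 -2 -4.397 0.431
3 3 11.052 -3.039
4 3 -12.283 6.466
5 3 16.429 -5.333

(exact arithmetic carried between steps; '≈' marks a value shown rounded to 6 d.p. or computed from one; I and e_prev carry over from the previous line; the table rounds u and y to 3 d.p., halves away from zero)
n=0: y=0, sp=-2, e=sp−y=-2; I=-2, D=e−e_prev=-2; u=0·(-2)+1/4·(-2)+5/4·(-2)=-3; next y=3/5·0+3/4·(-3)=-2.25
n=1: y=-2.25, sp=-2, e=sp−y=0.25; I=-1.75, D=e−e_prev=2.25; u=0·0.25+1/4·(-1.75)+5/4·2.25=2.375; next y=3/5·(-2.25)+3/4·2.375=0.43125
n=2: y=0.43125, sp=-2, e=sp−y=-2.43125; I=-4.18125, D=e−e_prev=-2.68125; u=0·(-2.43125)+1/4·(-4.18125)+5/4·(-2.68125)=-4.396875; next y=3/5·0.43125+3/4·(-4.396875)≈-3.038906
n=3: y≈-3.038906, sp=3, e=sp−y≈6.038906; I≈1.857656, D=e−e_prev≈8.470156; u=0·6.038906+1/4·1.857656+5/4·8.470156≈11.052109; next y=3/5·(-3.038906)+3/4·11.052109≈6.465738
n=4: y≈6.465738, sp=3, e=sp−y≈-3.465738; I≈-1.608082, D=e−e_prev≈-9.504645; u=0·(-3.465738)+1/4·(-1.608082)+5/4·(-9.504645)≈-12.282826; next y=3/5·6.465738+3/4·(-12.282826)≈-5.332677
n=5: y≈-5.332677, sp=3, e=sp−y≈8.332677; I≈6.724595, D=e−e_prev≈11.798415; u=0·8.332677+1/4·6.724595+5/4·11.798415≈16.429167; next y=3/5·(-5.332677)+3/4·16.429167≈9.122270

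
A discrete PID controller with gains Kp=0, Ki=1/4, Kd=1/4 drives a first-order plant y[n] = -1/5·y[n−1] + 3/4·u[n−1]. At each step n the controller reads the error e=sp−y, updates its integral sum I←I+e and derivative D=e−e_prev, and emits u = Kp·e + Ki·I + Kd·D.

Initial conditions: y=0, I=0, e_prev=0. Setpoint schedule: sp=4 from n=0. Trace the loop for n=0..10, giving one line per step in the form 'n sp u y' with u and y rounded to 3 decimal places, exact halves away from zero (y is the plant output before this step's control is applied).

(exact arithmetic carried between steps; '≈' marks a value shown rounded to 6 d.p. or computed from one; I and e_prev carry over from the previous line; the table rounds u and y to 3 d.p., halves away from zero)
n=0: y=0, sp=4, e=sp−y=4; I=4, D=e−e_prev=4; u=0·4+1/4·4+1/4·4=2; next y=-1/5·0+3/4·2=1.5
n=1: y=1.5, sp=4, e=sp−y=2.5; I=6.5, D=e−e_prev=-1.5; u=0·2.5+1/4·6.5+1/4·(-1.5)=1.25; next y=-1/5·1.5+3/4·1.25=0.6375
n=2: y=0.6375, sp=4, e=sp−y=3.3625; I=9.8625, D=e−e_prev=0.8625; u=0·3.3625+1/4·9.8625+1/4·0.8625=2.68125; next y=-1/5·0.6375+3/4·2.68125≈1.883438
n=3: y≈1.883438, sp=4, e=sp−y≈2.116563; I≈11.979063, D=e−e_prev≈-1.245938; u=0·2.116563+1/4·11.979063+1/4·(-1.245938)≈2.683281; next y=-1/5·1.883438+3/4·2.683281≈1.635773
n=4: y≈1.635773, sp=4, e=sp−y≈2.364227; I≈14.343289, D=e−e_prev≈0.247664; u=0·2.364227+1/4·14.343289+1/4·0.247664≈3.647738; next y=-1/5·1.635773+3/4·3.647738≈2.408649
n=5: y≈2.408649, sp=4, e=sp−y≈1.591351; I≈15.934640, D=e−e_prev≈-0.772876; u=0·1.591351+1/4·15.934640+1/4·(-0.772876)≈3.790441; next y=-1/5·2.408649+3/4·3.790441≈2.361101
n=6: y≈2.361101, sp=4, e=sp−y≈1.638899; I≈17.573539, D=e−e_prev≈0.047548; u=0·1.638899+1/4·17.573539+1/4·0.047548≈4.405272; next y=-1/5·2.361101+3/4·4.405272≈2.831734
n=7: y≈2.831734, sp=4, e=sp−y≈1.168266; I≈18.741805, D=e−e_prev≈-0.470633; u=0·1.168266+1/4·18.741805+1/4·(-0.470633)≈4.567793; next y=-1/5·2.831734+3/4·4.567793≈2.859498
n=8: y≈2.859498, sp=4, e=sp−y≈1.140502; I≈19.882307, D=e−e_prev≈-0.027765; u=0·1.140502+1/4·19.882307+1/4·(-0.027765)≈4.963636; next y=-1/5·2.859498+3/4·4.963636≈3.150827
n=9: y≈3.150827, sp=4, e=sp−y≈0.849173; I≈20.731480, D=e−e_prev≈-0.291329; u=0·0.849173+1/4·20.731480+1/4·(-0.291329)≈5.110038; next y=-1/5·3.150827+3/4·5.110038≈3.202363
n=10: y≈3.202363, sp=4, e=sp−y≈0.797637; I≈21.529117, D=e−e_prev≈-0.051536; u=0·0.797637+1/4·21.529117+1/4·(-0.051536)≈5.369395; next y=-1/5·3.202363+3/4·5.369395≈3.386574

0 4 2.000 0.000
1 4 1.250 1.500
2 4 2.681 0.638
3 4 2.683 1.883
4 4 3.648 1.636
5 4 3.790 2.409
6 4 4.405 2.361
7 4 4.568 2.832
8 4 4.964 2.859
9 4 5.110 3.151
10 4 5.369 3.202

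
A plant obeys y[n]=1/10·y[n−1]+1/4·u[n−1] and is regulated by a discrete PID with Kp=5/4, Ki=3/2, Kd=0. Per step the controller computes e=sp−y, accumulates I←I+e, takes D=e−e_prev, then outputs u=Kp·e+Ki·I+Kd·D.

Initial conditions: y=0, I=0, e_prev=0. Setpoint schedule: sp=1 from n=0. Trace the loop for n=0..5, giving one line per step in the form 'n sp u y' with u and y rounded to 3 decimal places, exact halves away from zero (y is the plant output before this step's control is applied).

0 1 2.750 0.000
1 1 2.359 0.688
2 1 2.908 0.659
3 1 3.051 0.793
4 1 3.226 0.842
5 1 3.329 0.891

(exact arithmetic carried between steps; '≈' marks a value shown rounded to 6 d.p. or computed from one; I and e_prev carry over from the previous line; the table rounds u and y to 3 d.p., halves away from zero)
n=0: y=0, sp=1, e=sp−y=1; I=1, D=e−e_prev=1; u=5/4·1+3/2·1+0·1=2.75; next y=1/10·0+1/4·2.75=0.6875
n=1: y=0.6875, sp=1, e=sp−y=0.3125; I=1.3125, D=e−e_prev=-0.6875; u=5/4·0.3125+3/2·1.3125+0·(-0.6875)=2.359375; next y=1/10·0.6875+1/4·2.359375≈0.658594
n=2: y≈0.658594, sp=1, e=sp−y≈0.341406; I≈1.653906, D=e−e_prev≈0.028906; u=5/4·0.341406+3/2·1.653906+0·0.028906≈2.907617; next y=1/10·0.658594+1/4·2.907617≈0.792764
n=3: y≈0.792764, sp=1, e=sp−y≈0.207236; I≈1.861143, D=e−e_prev≈-0.134170; u=5/4·0.207236+3/2·1.861143+0·(-0.134170)≈3.050759; next y=1/10·0.792764+1/4·3.050759≈0.841966
n=4: y≈0.841966, sp=1, e=sp−y≈0.158034; I≈2.019176, D=e−e_prev≈-0.049203; u=5/4·0.158034+3/2·2.019176+0·(-0.049203)≈3.226307; next y=1/10·0.841966+1/4·3.226307≈0.890773
n=5: y≈0.890773, sp=1, e=sp−y≈0.109227; I≈2.128403, D=e−e_prev≈-0.048807; u=5/4·0.109227+3/2·2.128403+0·(-0.048807)≈3.329138; next y=1/10·0.890773+1/4·3.329138≈0.921362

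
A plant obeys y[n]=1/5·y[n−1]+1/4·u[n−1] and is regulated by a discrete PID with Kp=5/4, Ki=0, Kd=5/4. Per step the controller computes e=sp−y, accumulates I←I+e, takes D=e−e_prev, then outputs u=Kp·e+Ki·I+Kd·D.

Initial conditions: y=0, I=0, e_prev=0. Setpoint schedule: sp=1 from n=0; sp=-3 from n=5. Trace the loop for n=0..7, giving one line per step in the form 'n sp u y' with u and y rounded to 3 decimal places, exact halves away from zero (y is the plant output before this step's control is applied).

0 1 2.500 0.000
1 1 -0.313 0.625
2 1 1.914 0.047
3 1 0.089 0.488
4 1 1.560 0.120
5 -3 -9.635 0.414
6 -3 2.583 -2.326
7 -3 -7.109 0.180

(exact arithmetic carried between steps; '≈' marks a value shown rounded to 6 d.p. or computed from one; I and e_prev carry over from the previous line; the table rounds u and y to 3 d.p., halves away from zero)
n=0: y=0, sp=1, e=sp−y=1; I=1, D=e−e_prev=1; u=5/4·1+0·1+5/4·1=2.5; next y=1/5·0+1/4·2.5=0.625
n=1: y=0.625, sp=1, e=sp−y=0.375; I=1.375, D=e−e_prev=-0.625; u=5/4·0.375+0·1.375+5/4·(-0.625)=-0.3125; next y=1/5·0.625+1/4·(-0.3125)=0.046875
n=2: y=0.046875, sp=1, e=sp−y=0.953125; I=2.328125, D=e−e_prev=0.578125; u=5/4·0.953125+0·2.328125+5/4·0.578125≈1.914063; next y=1/5·0.046875+1/4·1.914063≈0.487891
n=3: y≈0.487891, sp=1, e=sp−y≈0.512109; I≈2.840234, D=e−e_prev≈-0.441016; u=5/4·0.512109+0·2.840234+5/4·(-0.441016)≈0.088867; next y=1/5·0.487891+1/4·0.088867≈0.119795
n=4: y≈0.119795, sp=1, e=sp−y≈0.880205; I≈3.720439, D=e−e_prev≈0.368096; u=5/4·0.880205+0·3.720439+5/4·0.368096≈1.560376; next y=1/5·0.119795+1/4·1.560376≈0.414053
n=5: y≈0.414053, sp=-3, e=sp−y≈-3.414053; I≈0.306386, D=e−e_prev≈-4.294258; u=5/4·(-3.414053)+0·0.306386+5/4·(-4.294258)≈-9.635389; next y=1/5·0.414053+1/4·(-9.635389)≈-2.326037
n=6: y≈-2.326037, sp=-3, e=sp−y≈-0.673963; I≈-0.367577, D=e−e_prev≈2.740090; u=5/4·(-0.673963)+0·(-0.367577)+5/4·2.740090≈2.582658; next y=1/5·(-2.326037)+1/4·2.582658≈0.180457
n=7: y≈0.180457, sp=-3, e=sp−y≈-3.180457; I≈-3.548034, D=e−e_prev≈-2.506494; u=5/4·(-3.180457)+0·(-3.548034)+5/4·(-2.506494)≈-7.108689; next y=1/5·0.180457+1/4·(-7.108689)≈-1.741081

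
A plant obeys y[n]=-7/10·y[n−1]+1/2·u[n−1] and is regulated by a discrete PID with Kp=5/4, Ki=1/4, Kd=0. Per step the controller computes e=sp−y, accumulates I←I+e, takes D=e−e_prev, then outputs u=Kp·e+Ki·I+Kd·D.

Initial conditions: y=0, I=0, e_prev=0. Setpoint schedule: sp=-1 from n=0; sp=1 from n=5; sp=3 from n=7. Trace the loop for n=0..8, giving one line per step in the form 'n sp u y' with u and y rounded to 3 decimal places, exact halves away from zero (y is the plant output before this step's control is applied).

(exact arithmetic carried between steps; '≈' marks a value shown rounded to 6 d.p. or computed from one; I and e_prev carry over from the previous line; the table rounds u and y to 3 d.p., halves away from zero)
n=0: y=0, sp=-1, e=sp−y=-1; I=-1, D=e−e_prev=-1; u=5/4·(-1)+1/4·(-1)+0·(-1)=-1.5; next y=-7/10·0+1/2·(-1.5)=-0.75
n=1: y=-0.75, sp=-1, e=sp−y=-0.25; I=-1.25, D=e−e_prev=0.75; u=5/4·(-0.25)+1/4·(-1.25)+0·0.75=-0.625; next y=-7/10·(-0.75)+1/2·(-0.625)=0.2125
n=2: y=0.2125, sp=-1, e=sp−y=-1.2125; I=-2.4625, D=e−e_prev=-0.9625; u=5/4·(-1.2125)+1/4·(-2.4625)+0·(-0.9625)=-2.13125; next y=-7/10·0.2125+1/2·(-2.13125)=-1.214375
n=3: y=-1.214375, sp=-1, e=sp−y=0.214375; I=-2.248125, D=e−e_prev=1.426875; u=5/4·0.214375+1/4·(-2.248125)+0·1.426875≈-0.294063; next y=-7/10·(-1.214375)+1/2·(-0.294063)≈0.703031
n=4: y≈0.703031, sp=-1, e=sp−y≈-1.703031; I≈-3.951156, D=e−e_prev≈-1.917406; u=5/4·(-1.703031)+1/4·(-3.951156)+0·(-1.917406)≈-3.116578; next y=-7/10·0.703031+1/2·(-3.116578)≈-2.050411
n=5: y≈-2.050411, sp=1, e=sp−y≈3.050411; I≈-0.900745, D=e−e_prev≈4.753442; u=5/4·3.050411+1/4·(-0.900745)+0·4.753442≈3.587827; next y=-7/10·(-2.050411)+1/2·3.587827≈3.229201
n=6: y≈3.229201, sp=1, e=sp−y≈-2.229201; I≈-3.129947, D=e−e_prev≈-5.279612; u=5/4·(-2.229201)+1/4·(-3.129947)+0·(-5.279612)≈-3.568988; next y=-7/10·3.229201+1/2·(-3.568988)≈-4.044935
n=7: y≈-4.044935, sp=3, e=sp−y≈7.044935; I≈3.914988, D=e−e_prev≈9.274136; u=5/4·7.044935+1/4·3.914988+0·9.274136≈9.784916; next y=-7/10·(-4.044935)+1/2·9.784916≈7.723913
n=8: y≈7.723913, sp=3, e=sp−y≈-4.723913; I≈-0.808924, D=e−e_prev≈-11.768848; u=5/4·(-4.723913)+1/4·(-0.808924)+0·(-11.768848)≈-6.107122; next y=-7/10·7.723913+1/2·(-6.107122)≈-8.460300

0 -1 -1.500 0.000
1 -1 -0.625 -0.750
2 -1 -2.131 0.213
3 -1 -0.294 -1.214
4 -1 -3.117 0.703
5 1 3.588 -2.050
6 1 -3.569 3.229
7 3 9.785 -4.045
8 3 -6.107 7.724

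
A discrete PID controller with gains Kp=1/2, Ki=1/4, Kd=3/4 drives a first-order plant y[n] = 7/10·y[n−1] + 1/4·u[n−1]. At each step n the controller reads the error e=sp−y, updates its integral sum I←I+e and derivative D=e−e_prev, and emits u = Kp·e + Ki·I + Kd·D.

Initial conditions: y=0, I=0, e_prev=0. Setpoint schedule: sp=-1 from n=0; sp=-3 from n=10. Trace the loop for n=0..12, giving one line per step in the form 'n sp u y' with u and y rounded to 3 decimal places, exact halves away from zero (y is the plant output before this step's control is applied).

(exact arithmetic carried between steps; '≈' marks a value shown rounded to 6 d.p. or computed from one; I and e_prev carry over from the previous line; the table rounds u and y to 3 d.p., halves away from zero)
n=0: y=0, sp=-1, e=sp−y=-1; I=-1, D=e−e_prev=-1; u=1/2·(-1)+1/4·(-1)+3/4·(-1)=-1.5; next y=7/10·0+1/4·(-1.5)=-0.375
n=1: y=-0.375, sp=-1, e=sp−y=-0.625; I=-1.625, D=e−e_prev=0.375; u=1/2·(-0.625)+1/4·(-1.625)+3/4·0.375=-0.4375; next y=7/10·(-0.375)+1/4·(-0.4375)=-0.371875
n=2: y=-0.371875, sp=-1, e=sp−y=-0.628125; I=-2.253125, D=e−e_prev=-0.003125; u=1/2·(-0.628125)+1/4·(-2.253125)+3/4·(-0.003125)≈-0.879688; next y=7/10·(-0.371875)+1/4·(-0.879688)≈-0.480234
n=3: y≈-0.480234, sp=-1, e=sp−y≈-0.519766; I≈-2.772891, D=e−e_prev≈0.108359; u=1/2·(-0.519766)+1/4·(-2.772891)+3/4·0.108359≈-0.871836; next y=7/10·(-0.480234)+1/4·(-0.871836)≈-0.554123
n=4: y≈-0.554123, sp=-1, e=sp−y≈-0.445877; I≈-3.218768, D=e−e_prev≈0.073889; u=1/2·(-0.445877)+1/4·(-3.218768)+3/4·0.073889≈-0.972214; next y=7/10·(-0.554123)+1/4·(-0.972214)≈-0.630940
n=5: y≈-0.630940, sp=-1, e=sp−y≈-0.369060; I≈-3.587828, D=e−e_prev≈0.076817; u=1/2·(-0.369060)+1/4·(-3.587828)+3/4·0.076817≈-1.023875; next y=7/10·(-0.630940)+1/4·(-1.023875)≈-0.697626
n=6: y≈-0.697626, sp=-1, e=sp−y≈-0.302374; I≈-3.890202, D=e−e_prev≈0.066687; u=1/2·(-0.302374)+1/4·(-3.890202)+3/4·0.066687≈-1.073722; next y=7/10·(-0.697626)+1/4·(-1.073722)≈-0.756769
n=7: y≈-0.756769, sp=-1, e=sp−y≈-0.243231; I≈-4.133433, D=e−e_prev≈0.059143; u=1/2·(-0.243231)+1/4·(-4.133433)+3/4·0.059143≈-1.110617; next y=7/10·(-0.756769)+1/4·(-1.110617)≈-0.807392
n=8: y≈-0.807392, sp=-1, e=sp−y≈-0.192608; I≈-4.326040, D=e−e_prev≈0.050623; u=1/2·(-0.192608)+1/4·(-4.326040)+3/4·0.050623≈-1.139846; next y=7/10·(-0.807392)+1/4·(-1.139846)≈-0.850136
n=9: y≈-0.850136, sp=-1, e=sp−y≈-0.149864; I≈-4.475904, D=e−e_prev≈0.042744; u=1/2·(-0.149864)+1/4·(-4.475904)+3/4·0.042744≈-1.161850; next y=7/10·(-0.850136)+1/4·(-1.161850)≈-0.885558
n=10: y≈-0.885558, sp=-3, e=sp−y≈-2.114442; I≈-6.590346, D=e−e_prev≈-1.964578; u=1/2·(-2.114442)+1/4·(-6.590346)+3/4·(-1.964578)≈-4.178241; next y=7/10·(-0.885558)+1/4·(-4.178241)≈-1.664451
n=11: y≈-1.664451, sp=-3, e=sp−y≈-1.335549; I≈-7.925895, D=e−e_prev≈0.778893; u=1/2·(-1.335549)+1/4·(-7.925895)+3/4·0.778893≈-2.065079; next y=7/10·(-1.664451)+1/4·(-2.065079)≈-1.681385
n=12: y≈-1.681385, sp=-3, e=sp−y≈-1.318615; I≈-9.244510, D=e−e_prev≈0.016934; u=1/2·(-1.318615)+1/4·(-9.244510)+3/4·0.016934≈-2.957734; next y=7/10·(-1.681385)+1/4·(-2.957734)≈-1.916403

0 -1 -1.500 0.000
1 -1 -0.438 -0.375
2 -1 -0.880 -0.372
3 -1 -0.872 -0.480
4 -1 -0.972 -0.554
5 -1 -1.024 -0.631
6 -1 -1.074 -0.698
7 -1 -1.111 -0.757
8 -1 -1.140 -0.807
9 -1 -1.162 -0.850
10 -3 -4.178 -0.886
11 -3 -2.065 -1.664
12 -3 -2.958 -1.681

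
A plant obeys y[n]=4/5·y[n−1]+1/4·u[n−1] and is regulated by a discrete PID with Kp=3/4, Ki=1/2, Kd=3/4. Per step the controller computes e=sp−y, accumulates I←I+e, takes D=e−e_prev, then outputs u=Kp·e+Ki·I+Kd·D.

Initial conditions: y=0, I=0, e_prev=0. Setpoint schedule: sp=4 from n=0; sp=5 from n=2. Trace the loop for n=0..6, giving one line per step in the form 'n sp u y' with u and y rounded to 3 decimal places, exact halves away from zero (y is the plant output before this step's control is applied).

(exact arithmetic carried between steps; '≈' marks a value shown rounded to 6 d.p. or computed from one; I and e_prev carry over from the previous line; the table rounds u and y to 3 d.p., halves away from zero)
n=0: y=0, sp=4, e=sp−y=4; I=4, D=e−e_prev=4; u=3/4·4+1/2·4+3/4·4=8; next y=4/5·0+1/4·8=2
n=1: y=2, sp=4, e=sp−y=2; I=6, D=e−e_prev=-2; u=3/4·2+1/2·6+3/4·(-2)=3; next y=4/5·2+1/4·3=2.35
n=2: y=2.35, sp=5, e=sp−y=2.65; I=8.65, D=e−e_prev=0.65; u=3/4·2.65+1/2·8.65+3/4·0.65=6.8; next y=4/5·2.35+1/4·6.8=3.58
n=3: y=3.58, sp=5, e=sp−y=1.42; I=10.07, D=e−e_prev=-1.23; u=3/4·1.42+1/2·10.07+3/4·(-1.23)=5.1775; next y=4/5·3.58+1/4·5.1775=4.158375
n=4: y=4.158375, sp=5, e=sp−y=0.841625; I=10.911625, D=e−e_prev=-0.578375; u=3/4·0.841625+1/2·10.911625+3/4·(-0.578375)=5.65325; next y=4/5·4.158375+1/4·5.65325≈4.740013
n=5: y≈4.740013, sp=5, e=sp−y≈0.259988; I≈11.171613, D=e−e_prev≈-0.581638; u=3/4·0.259988+1/2·11.171613+3/4·(-0.581638)≈5.344569; next y=4/5·4.740013+1/4·5.344569≈5.128152
n=6: y≈5.128152, sp=5, e=sp−y≈-0.128152; I≈11.043460, D=e−e_prev≈-0.388140; u=3/4·(-0.128152)+1/2·11.043460+3/4·(-0.388140)≈5.134511; next y=4/5·5.128152+1/4·5.134511≈5.386150

0 4 8.000 0.000
1 4 3.000 2.000
2 5 6.800 2.350
3 5 5.178 3.580
4 5 5.653 4.158
5 5 5.345 4.740
6 5 5.135 5.128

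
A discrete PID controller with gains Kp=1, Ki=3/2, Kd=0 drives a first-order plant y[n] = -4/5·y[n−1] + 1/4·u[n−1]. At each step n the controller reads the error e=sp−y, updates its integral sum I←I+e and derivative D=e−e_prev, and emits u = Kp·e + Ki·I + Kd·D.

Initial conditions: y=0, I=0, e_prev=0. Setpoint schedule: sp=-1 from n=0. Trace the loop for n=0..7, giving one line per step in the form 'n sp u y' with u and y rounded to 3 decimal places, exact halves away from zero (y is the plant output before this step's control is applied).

0 -1 -2.500 0.000
1 -1 -2.438 -0.625
2 -1 -4.289 -0.109
3 -1 -3.437 -0.985
4 -1 -5.743 -0.071
5 -1 -3.868 -1.379
6 -1 -7.086 0.136
7 -1 -3.749 -1.880

(exact arithmetic carried between steps; '≈' marks a value shown rounded to 6 d.p. or computed from one; I and e_prev carry over from the previous line; the table rounds u and y to 3 d.p., halves away from zero)
n=0: y=0, sp=-1, e=sp−y=-1; I=-1, D=e−e_prev=-1; u=1·(-1)+3/2·(-1)+0·(-1)=-2.5; next y=-4/5·0+1/4·(-2.5)=-0.625
n=1: y=-0.625, sp=-1, e=sp−y=-0.375; I=-1.375, D=e−e_prev=0.625; u=1·(-0.375)+3/2·(-1.375)+0·0.625=-2.4375; next y=-4/5·(-0.625)+1/4·(-2.4375)=-0.109375
n=2: y=-0.109375, sp=-1, e=sp−y=-0.890625; I=-2.265625, D=e−e_prev=-0.515625; u=1·(-0.890625)+3/2·(-2.265625)+0·(-0.515625)≈-4.289063; next y=-4/5·(-0.109375)+1/4·(-4.289063)≈-0.984766
n=3: y≈-0.984766, sp=-1, e=sp−y≈-0.015234; I≈-2.280859, D=e−e_prev≈0.875391; u=1·(-0.015234)+3/2·(-2.280859)+0·0.875391≈-3.436523; next y=-4/5·(-0.984766)+1/4·(-3.436523)≈-0.071318
n=4: y≈-0.071318, sp=-1, e=sp−y≈-0.928682; I≈-3.209541, D=e−e_prev≈-0.913447; u=1·(-0.928682)+3/2·(-3.209541)+0·(-0.913447)≈-5.742993; next y=-4/5·(-0.071318)+1/4·(-5.742993)≈-1.378694
n=5: y≈-1.378694, sp=-1, e=sp−y≈0.378694; I≈-2.830847, D=e−e_prev≈1.307375; u=1·0.378694+3/2·(-2.830847)+0·1.307375≈-3.867578; next y=-4/5·(-1.378694)+1/4·(-3.867578)≈0.136061
n=6: y≈0.136061, sp=-1, e=sp−y≈-1.136061; I≈-3.966908, D=e−e_prev≈-1.514754; u=1·(-1.136061)+3/2·(-3.966908)+0·(-1.514754)≈-7.086422; next y=-4/5·0.136061+1/4·(-7.086422)≈-1.880454
n=7: y≈-1.880454, sp=-1, e=sp−y≈0.880454; I≈-3.086454, D=e−e_prev≈2.016515; u=1·0.880454+3/2·(-3.086454)+0·2.016515≈-3.749227; next y=-4/5·(-1.880454)+1/4·(-3.749227)≈0.567056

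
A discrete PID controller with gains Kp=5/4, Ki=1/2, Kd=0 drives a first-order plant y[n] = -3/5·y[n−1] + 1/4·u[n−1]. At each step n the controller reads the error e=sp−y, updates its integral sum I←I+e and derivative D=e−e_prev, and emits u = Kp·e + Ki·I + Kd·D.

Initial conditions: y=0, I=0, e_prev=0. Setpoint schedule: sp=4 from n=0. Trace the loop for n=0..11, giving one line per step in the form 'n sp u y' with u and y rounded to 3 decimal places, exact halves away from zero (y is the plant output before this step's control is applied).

0 4 7.000 0.000
1 4 5.938 1.750
2 4 9.365 0.434
3 4 8.267 2.081
4 4 11.435 0.818
5 4 10.315 2.368
6 4 13.248 1.158
7 4 12.115 2.617
8 4 14.834 1.458
9 4 13.699 2.834
10 4 16.223 1.725
11 4 15.092 3.021

(exact arithmetic carried between steps; '≈' marks a value shown rounded to 6 d.p. or computed from one; I and e_prev carry over from the previous line; the table rounds u and y to 3 d.p., halves away from zero)
n=0: y=0, sp=4, e=sp−y=4; I=4, D=e−e_prev=4; u=5/4·4+1/2·4+0·4=7; next y=-3/5·0+1/4·7=1.75
n=1: y=1.75, sp=4, e=sp−y=2.25; I=6.25, D=e−e_prev=-1.75; u=5/4·2.25+1/2·6.25+0·(-1.75)=5.9375; next y=-3/5·1.75+1/4·5.9375=0.434375
n=2: y=0.434375, sp=4, e=sp−y=3.565625; I=9.815625, D=e−e_prev=1.315625; u=5/4·3.565625+1/2·9.815625+0·1.315625≈9.364844; next y=-3/5·0.434375+1/4·9.364844≈2.080586
n=3: y≈2.080586, sp=4, e=sp−y≈1.919414; I≈11.735039, D=e−e_prev≈-1.646211; u=5/4·1.919414+1/2·11.735039+0·(-1.646211)≈8.266787; next y=-3/5·2.080586+1/4·8.266787≈0.818345
n=4: y≈0.818345, sp=4, e=sp−y≈3.181655; I≈14.916694, D=e−e_prev≈1.262241; u=5/4·3.181655+1/2·14.916694+0·1.262241≈11.435415; next y=-3/5·0.818345+1/4·11.435415≈2.367847
n=5: y≈2.367847, sp=4, e=sp−y≈1.632153; I≈16.548847, D=e−e_prev≈-1.549502; u=5/4·1.632153+1/2·16.548847+0·(-1.549502)≈10.314615; next y=-3/5·2.367847+1/4·10.314615≈1.157946
n=6: y≈1.157946, sp=4, e=sp−y≈2.842054; I≈19.390901, D=e−e_prev≈1.209901; u=5/4·2.842054+1/2·19.390901+0·1.209901≈13.248018; next y=-3/5·1.157946+1/4·13.248018≈2.617237
n=7: y≈2.617237, sp=4, e=sp−y≈1.382763; I≈20.773664, D=e−e_prev≈-1.459291; u=5/4·1.382763+1/2·20.773664+0·(-1.459291)≈12.115286; next y=-3/5·2.617237+1/4·12.115286≈1.458479
n=8: y≈1.458479, sp=4, e=sp−y≈2.541521; I≈23.315185, D=e−e_prev≈1.158758; u=5/4·2.541521+1/2·23.315185+0·1.158758≈14.834494; next y=-3/5·1.458479+1/4·14.834494≈2.833536
n=9: y≈2.833536, sp=4, e=sp−y≈1.166464; I≈24.481649, D=e−e_prev≈-1.375057; u=5/4·1.166464+1/2·24.481649+0·(-1.375057)≈13.698905; next y=-3/5·2.833536+1/4·13.698905≈1.724605
n=10: y≈1.724605, sp=4, e=sp−y≈2.275395; I≈26.757045, D=e−e_prev≈1.108931; u=5/4·2.275395+1/2·26.757045+0·1.108931≈16.222767; next y=-3/5·1.724605+1/4·16.222767≈3.020929
n=11: y≈3.020929, sp=4, e=sp−y≈0.979071; I≈27.736116, D=e−e_prev≈-1.296324; u=5/4·0.979071+1/2·27.736116+0·(-1.296324)≈15.091897; next y=-3/5·3.020929+1/4·15.091897≈1.960417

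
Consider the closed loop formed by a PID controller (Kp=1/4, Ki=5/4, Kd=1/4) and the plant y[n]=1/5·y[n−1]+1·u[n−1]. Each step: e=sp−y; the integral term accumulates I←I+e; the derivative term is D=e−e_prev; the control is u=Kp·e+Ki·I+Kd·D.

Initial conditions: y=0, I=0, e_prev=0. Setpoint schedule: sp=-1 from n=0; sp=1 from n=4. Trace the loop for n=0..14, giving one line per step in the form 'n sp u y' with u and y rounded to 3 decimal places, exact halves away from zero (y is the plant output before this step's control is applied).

(exact arithmetic carried between steps; '≈' marks a value shown rounded to 6 d.p. or computed from one; I and e_prev carry over from the previous line; the table rounds u and y to 3 d.p., halves away from zero)
n=0: y=0, sp=-1, e=sp−y=-1; I=-1, D=e−e_prev=-1; u=1/4·(-1)+5/4·(-1)+1/4·(-1)=-1.75; next y=1/5·0+1·(-1.75)=-1.75
n=1: y=-1.75, sp=-1, e=sp−y=0.75; I=-0.25, D=e−e_prev=1.75; u=1/4·0.75+5/4·(-0.25)+1/4·1.75=0.3125; next y=1/5·(-1.75)+1·0.3125=-0.0375
n=2: y=-0.0375, sp=-1, e=sp−y=-0.9625; I=-1.2125, D=e−e_prev=-1.7125; u=1/4·(-0.9625)+5/4·(-1.2125)+1/4·(-1.7125)=-2.184375; next y=1/5·(-0.0375)+1·(-2.184375)=-2.191875
n=3: y=-2.191875, sp=-1, e=sp−y=1.191875; I=-0.020625, D=e−e_prev=2.154375; u=1/4·1.191875+5/4·(-0.020625)+1/4·2.154375≈0.810781; next y=1/5·(-2.191875)+1·0.810781≈0.372406
n=4: y≈0.372406, sp=1, e=sp−y≈0.627594; I≈0.606969, D=e−e_prev≈-0.564281; u=1/4·0.627594+5/4·0.606969+1/4·(-0.564281)≈0.774539; next y=1/5·0.372406+1·0.774539≈0.849020
n=5: y≈0.849020, sp=1, e=sp−y≈0.150980; I≈0.757948, D=e−e_prev≈-0.476614; u=1/4·0.150980+5/4·0.757948+1/4·(-0.476614)≈0.866027; next y=1/5·0.849020+1·0.866027≈1.035831
n=6: y≈1.035831, sp=1, e=sp−y≈-0.035831; I≈0.722117, D=e−e_prev≈-0.186811; u=1/4·(-0.035831)+5/4·0.722117+1/4·(-0.186811)≈0.846986; next y=1/5·1.035831+1·0.846986≈1.054153
n=7: y≈1.054153, sp=1, e=sp−y≈-0.054153; I≈0.667965, D=e−e_prev≈-0.018322; u=1/4·(-0.054153)+5/4·0.667965+1/4·(-0.018322)≈0.816838; next y=1/5·1.054153+1·0.816838≈1.027668
n=8: y≈1.027668, sp=1, e=sp−y≈-0.027668; I≈0.640297, D=e−e_prev≈0.026484; u=1/4·(-0.027668)+5/4·0.640297+1/4·0.026484≈0.800075; next y=1/5·1.027668+1·0.800075≈1.005609
n=9: y≈1.005609, sp=1, e=sp−y≈-0.005609; I≈0.634688, D=e−e_prev≈0.022059; u=1/4·(-0.005609)+5/4·0.634688+1/4·0.022059≈0.797473; next y=1/5·1.005609+1·0.797473≈0.998595
n=10: y≈0.998595, sp=1, e=sp−y≈0.001405; I≈0.636094, D=e−e_prev≈0.007014; u=1/4·0.001405+5/4·0.636094+1/4·0.007014≈0.797222; next y=1/5·0.998595+1·0.797222≈0.996941
n=11: y≈0.996941, sp=1, e=sp−y≈0.003059; I≈0.639153, D=e−e_prev≈0.001654; u=1/4·0.003059+5/4·0.639153+1/4·0.001654≈0.800119; next y=1/5·0.996941+1·0.800119≈0.999507
n=12: y≈0.999507, sp=1, e=sp−y≈0.000493; I≈0.639645, D=e−e_prev≈-0.002567; u=1/4·0.000493+5/4·0.639645+1/4·(-0.002567)≈0.799038; next y=1/5·0.999507+1·0.799038≈0.998940
n=13: y≈0.998940, sp=1, e=sp−y≈0.001060; I≈0.640706, D=e−e_prev≈0.000568; u=1/4·0.001060+5/4·0.640706+1/4·0.000568≈0.801289; next y=1/5·0.998940+1·0.801289≈1.001077
n=14: y≈1.001077, sp=1, e=sp−y≈-0.001077; I≈0.639629, D=e−e_prev≈-0.002137; u=1/4·(-0.001077)+5/4·0.639629+1/4·(-0.002137)≈0.798732; next y=1/5·1.001077+1·0.798732≈0.998948

0 -1 -1.750 0.000
1 -1 0.313 -1.750
2 -1 -2.184 -0.038
3 -1 0.811 -2.192
4 1 0.775 0.372
5 1 0.866 0.849
6 1 0.847 1.036
7 1 0.817 1.054
8 1 0.800 1.028
9 1 0.797 1.006
10 1 0.797 0.999
11 1 0.800 0.997
12 1 0.799 1.000
13 1 0.801 0.999
14 1 0.799 1.001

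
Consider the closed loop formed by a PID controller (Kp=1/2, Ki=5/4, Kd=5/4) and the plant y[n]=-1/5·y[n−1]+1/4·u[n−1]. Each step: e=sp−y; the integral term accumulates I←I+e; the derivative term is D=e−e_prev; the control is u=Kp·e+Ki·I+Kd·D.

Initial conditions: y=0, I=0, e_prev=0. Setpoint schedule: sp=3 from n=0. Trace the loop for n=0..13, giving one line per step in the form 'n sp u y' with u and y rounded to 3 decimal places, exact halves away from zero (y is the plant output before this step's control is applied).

(exact arithmetic carried between steps; '≈' marks a value shown rounded to 6 d.p. or computed from one; I and e_prev carry over from the previous line; the table rounds u and y to 3 d.p., halves away from zero)
n=0: y=0, sp=3, e=sp−y=3; I=3, D=e−e_prev=3; u=1/2·3+5/4·3+5/4·3=9; next y=-1/5·0+1/4·9=2.25
n=1: y=2.25, sp=3, e=sp−y=0.75; I=3.75, D=e−e_prev=-2.25; u=1/2·0.75+5/4·3.75+5/4·(-2.25)=2.25; next y=-1/5·2.25+1/4·2.25=0.1125
n=2: y=0.1125, sp=3, e=sp−y=2.8875; I=6.6375, D=e−e_prev=2.1375; u=1/2·2.8875+5/4·6.6375+5/4·2.1375=12.4125; next y=-1/5·0.1125+1/4·12.4125=3.080625
n=3: y=3.080625, sp=3, e=sp−y=-0.080625; I=6.556875, D=e−e_prev=-2.968125; u=1/2·(-0.080625)+5/4·6.556875+5/4·(-2.968125)=4.445625; next y=-1/5·3.080625+1/4·4.445625≈0.495281
n=4: y≈0.495281, sp=3, e=sp−y≈2.504719; I≈9.061594, D=e−e_prev≈2.585344; u=1/2·2.504719+5/4·9.061594+5/4·2.585344≈15.811031; next y=-1/5·0.495281+1/4·15.811031≈3.853702
n=5: y≈3.853702, sp=3, e=sp−y≈-0.853702; I≈8.207892, D=e−e_prev≈-3.358420; u=1/2·(-0.853702)+5/4·8.207892+5/4·(-3.358420)≈5.634989; next y=-1/5·3.853702+1/4·5.634989≈0.638007
n=6: y≈0.638007, sp=3, e=sp−y≈2.361993; I≈10.569885, D=e−e_prev≈3.215695; u=1/2·2.361993+5/4·10.569885+5/4·3.215695≈18.412971; next y=-1/5·0.638007+1/4·18.412971≈4.475641
n=7: y≈4.475641, sp=3, e=sp−y≈-1.475641; I≈9.094244, D=e−e_prev≈-3.837634; u=1/2·(-1.475641)+5/4·9.094244+5/4·(-3.837634)≈5.832941; next y=-1/5·4.475641+1/4·5.832941≈0.563107
n=8: y≈0.563107, sp=3, e=sp−y≈2.436893; I≈11.531137, D=e−e_prev≈3.912535; u=1/2·2.436893+5/4·11.531137+5/4·3.912535≈20.523036; next y=-1/5·0.563107+1/4·20.523036≈5.018138
n=9: y≈5.018138, sp=3, e=sp−y≈-2.018138; I≈9.512999, D=e−e_prev≈-4.455031; u=1/2·(-2.018138)+5/4·9.512999+5/4·(-4.455031)≈5.313392; next y=-1/5·5.018138+1/4·5.313392≈0.324721
n=10: y≈0.324721, sp=3, e=sp−y≈2.675279; I≈12.188279, D=e−e_prev≈4.693417; u=1/2·2.675279+5/4·12.188279+5/4·4.693417≈22.439760; next y=-1/5·0.324721+1/4·22.439760≈5.544996
n=11: y≈5.544996, sp=3, e=sp−y≈-2.544996; I≈9.643283, D=e−e_prev≈-5.220275; u=1/2·(-2.544996)+5/4·9.643283+5/4·(-5.220275)≈4.256262; next y=-1/5·5.544996+1/4·4.256262≈-0.044934
n=12: y≈-0.044934, sp=3, e=sp−y≈3.044934; I≈12.688217, D=e−e_prev≈5.589929; u=1/2·3.044934+5/4·12.688217+5/4·5.589929≈24.370150; next y=-1/5·(-0.044934)+1/4·24.370150≈6.101524
n=13: y≈6.101524, sp=3, e=sp−y≈-3.101524; I≈9.586693, D=e−e_prev≈-6.146458; u=1/2·(-3.101524)+5/4·9.586693+5/4·(-6.146458)≈2.749531; next y=-1/5·6.101524+1/4·2.749531≈-0.532922

0 3 9.000 0.000
1 3 2.250 2.250
2 3 12.413 0.113
3 3 4.446 3.081
4 3 15.811 0.495
5 3 5.635 3.854
6 3 18.413 0.638
7 3 5.833 4.476
8 3 20.523 0.563
9 3 5.313 5.018
10 3 22.440 0.325
11 3 4.256 5.545
12 3 24.370 -0.045
13 3 2.750 6.102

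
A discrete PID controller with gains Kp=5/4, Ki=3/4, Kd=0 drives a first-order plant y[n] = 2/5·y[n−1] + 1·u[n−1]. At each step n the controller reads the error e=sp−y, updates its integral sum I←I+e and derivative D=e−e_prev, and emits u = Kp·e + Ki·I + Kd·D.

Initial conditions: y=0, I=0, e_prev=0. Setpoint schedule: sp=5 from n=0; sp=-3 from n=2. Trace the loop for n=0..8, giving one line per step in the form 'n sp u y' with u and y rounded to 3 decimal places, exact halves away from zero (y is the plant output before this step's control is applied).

(exact arithmetic carried between steps; '≈' marks a value shown rounded to 6 d.p. or computed from one; I and e_prev carry over from the previous line; the table rounds u and y to 3 d.p., halves away from zero)
n=0: y=0, sp=5, e=sp−y=5; I=5, D=e−e_prev=5; u=5/4·5+3/4·5+0·5=10; next y=2/5·0+1·10=10
n=1: y=10, sp=5, e=sp−y=-5; I=0, D=e−e_prev=-10; u=5/4·(-5)+3/4·0+0·(-10)=-6.25; next y=2/5·10+1·(-6.25)=-2.25
n=2: y=-2.25, sp=-3, e=sp−y=-0.75; I=-0.75, D=e−e_prev=4.25; u=5/4·(-0.75)+3/4·(-0.75)+0·4.25=-1.5; next y=2/5·(-2.25)+1·(-1.5)=-2.4
n=3: y=-2.4, sp=-3, e=sp−y=-0.6; I=-1.35, D=e−e_prev=0.15; u=5/4·(-0.6)+3/4·(-1.35)+0·0.15=-1.7625; next y=2/5·(-2.4)+1·(-1.7625)=-2.7225
n=4: y=-2.7225, sp=-3, e=sp−y=-0.2775; I=-1.6275, D=e−e_prev=0.3225; u=5/4·(-0.2775)+3/4·(-1.6275)+0·0.3225=-1.5675; next y=2/5·(-2.7225)+1·(-1.5675)=-2.6565
n=5: y=-2.6565, sp=-3, e=sp−y=-0.3435; I=-1.971, D=e−e_prev=-0.066; u=5/4·(-0.3435)+3/4·(-1.971)+0·(-0.066)=-1.907625; next y=2/5·(-2.6565)+1·(-1.907625)=-2.970225
n=6: y=-2.970225, sp=-3, e=sp−y=-0.029775; I=-2.000775, D=e−e_prev=0.313725; u=5/4·(-0.029775)+3/4·(-2.000775)+0·0.313725=-1.5378; next y=2/5·(-2.970225)+1·(-1.5378)=-2.72589
n=7: y=-2.72589, sp=-3, e=sp−y=-0.27411; I=-2.274885, D=e−e_prev=-0.244335; u=5/4·(-0.27411)+3/4·(-2.274885)+0·(-0.244335)≈-2.048801; next y=2/5·(-2.72589)+1·(-2.048801)≈-3.139157
n=8: y≈-3.139157, sp=-3, e=sp−y≈0.139157; I≈-2.135728, D=e−e_prev≈0.413267; u=5/4·0.139157+3/4·(-2.135728)+0·0.413267≈-1.427849; next y=2/5·(-3.139157)+1·(-1.427849)≈-2.683512

0 5 10.000 0.000
1 5 -6.250 10.000
2 -3 -1.500 -2.250
3 -3 -1.763 -2.400
4 -3 -1.568 -2.723
5 -3 -1.908 -2.657
6 -3 -1.538 -2.970
7 -3 -2.049 -2.726
8 -3 -1.428 -3.139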